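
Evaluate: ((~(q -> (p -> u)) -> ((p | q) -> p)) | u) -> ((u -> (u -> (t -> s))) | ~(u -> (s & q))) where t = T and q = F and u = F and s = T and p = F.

p -> u = F -> F = T
q -> (p -> u) = F -> T = T
~(q -> (p -> u)) = ~T = F
p | q = F | F = F
(p | q) -> p = F -> F = T
~(q -> (p -> u)) -> ((p | q) -> p) = F -> T = T
(~(q -> (p -> u)) -> ((p | q) -> p)) | u = T | F = T
t -> s = T -> T = T
u -> (t -> s) = F -> T = T
u -> (u -> (t -> s)) = F -> T = T
s & q = T & F = F
u -> (s & q) = F -> F = T
~(u -> (s & q)) = ~T = F
(u -> (u -> (t -> s))) | ~(u -> (s & q)) = T | F = T
((~(q -> (p -> u)) -> ((p | q) -> p)) | u) -> ((u -> (u -> (t -> s))) | ~(u -> (s & q))) = T -> T = T

T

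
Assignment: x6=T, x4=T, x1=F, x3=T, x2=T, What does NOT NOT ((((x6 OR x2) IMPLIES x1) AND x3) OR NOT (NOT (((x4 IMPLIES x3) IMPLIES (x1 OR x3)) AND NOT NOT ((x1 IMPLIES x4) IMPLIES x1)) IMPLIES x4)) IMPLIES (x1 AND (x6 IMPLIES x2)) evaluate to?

x6 OR x2 = T OR T = T
(x6 OR x2) IMPLIES x1 = T IMPLIES F = F
((x6 OR x2) IMPLIES x1) AND x3 = F AND T = F
x4 IMPLIES x3 = T IMPLIES T = T
x1 OR x3 = F OR T = T
(x4 IMPLIES x3) IMPLIES (x1 OR x3) = T IMPLIES T = T
x1 IMPLIES x4 = F IMPLIES T = T
(x1 IMPLIES x4) IMPLIES x1 = T IMPLIES F = F
NOT ((x1 IMPLIES x4) IMPLIES x1) = NOT F = T
NOT NOT ((x1 IMPLIES x4) IMPLIES x1) = NOT T = F
((x4 IMPLIES x3) IMPLIES (x1 OR x3)) AND NOT NOT ((x1 IMPLIES x4) IMPLIES x1) = T AND F = F
NOT (((x4 IMPLIES x3) IMPLIES (x1 OR x3)) AND NOT NOT ((x1 IMPLIES x4) IMPLIES x1)) = NOT F = T
NOT (((x4 IMPLIES x3) IMPLIES (x1 OR x3)) AND NOT NOT ((x1 IMPLIES x4) IMPLIES x1)) IMPLIES x4 = T IMPLIES T = T
NOT (NOT (((x4 IMPLIES x3) IMPLIES (x1 OR x3)) AND NOT NOT ((x1 IMPLIES x4) IMPLIES x1)) IMPLIES x4) = NOT T = F
(((x6 OR x2) IMPLIES x1) AND x3) OR NOT (NOT (((x4 IMPLIES x3) IMPLIES (x1 OR x3)) AND NOT NOT ((x1 IMPLIES x4) IMPLIES x1)) IMPLIES x4) = F OR F = F
NOT ((((x6 OR x2) IMPLIES x1) AND x3) OR NOT (NOT (((x4 IMPLIES x3) IMPLIES (x1 OR x3)) AND NOT NOT ((x1 IMPLIES x4) IMPLIES x1)) IMPLIES x4)) = NOT F = T
NOT NOT ((((x6 OR x2) IMPLIES x1) AND x3) OR NOT (NOT (((x4 IMPLIES x3) IMPLIES (x1 OR x3)) AND NOT NOT ((x1 IMPLIES x4) IMPLIES x1)) IMPLIES x4)) = NOT T = F
x6 IMPLIES x2 = T IMPLIES T = T
x1 AND (x6 IMPLIES x2) = F AND T = F
NOT NOT ((((x6 OR x2) IMPLIES x1) AND x3) OR NOT (NOT (((x4 IMPLIES x3) IMPLIES (x1 OR x3)) AND NOT NOT ((x1 IMPLIES x4) IMPLIES x1)) IMPLIES x4)) IMPLIES (x1 AND (x6 IMPLIES x2)) = F IMPLIES F = T

T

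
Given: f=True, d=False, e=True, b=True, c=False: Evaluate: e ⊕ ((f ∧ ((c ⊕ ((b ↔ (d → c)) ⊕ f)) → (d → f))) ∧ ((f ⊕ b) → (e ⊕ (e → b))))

False

d → c = False → False = True
b ↔ (d → c) = True ↔ True = True
(b ↔ (d → c)) ⊕ f = True ⊕ True = False
c ⊕ ((b ↔ (d → c)) ⊕ f) = False ⊕ False = False
d → f = False → True = True
(c ⊕ ((b ↔ (d → c)) ⊕ f)) → (d → f) = False → True = True
f ∧ ((c ⊕ ((b ↔ (d → c)) ⊕ f)) → (d → f)) = True ∧ True = True
f ⊕ b = True ⊕ True = False
e → b = True → True = True
e ⊕ (e → b) = True ⊕ True = False
(f ⊕ b) → (e ⊕ (e → b)) = False → False = True
(f ∧ ((c ⊕ ((b ↔ (d → c)) ⊕ f)) → (d → f))) ∧ ((f ⊕ b) → (e ⊕ (e → b))) = True ∧ True = True
e ⊕ ((f ∧ ((c ⊕ ((b ↔ (d → c)) ⊕ f)) → (d → f))) ∧ ((f ⊕ b) → (e ⊕ (e → b)))) = True ⊕ True = False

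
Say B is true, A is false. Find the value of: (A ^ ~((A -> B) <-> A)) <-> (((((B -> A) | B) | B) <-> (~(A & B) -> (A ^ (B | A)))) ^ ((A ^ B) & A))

Substituting B=True, A=False:
A -> B = False -> True = True
(A -> B) <-> A = True <-> False = False
~((A -> B) <-> A) = ~False = True
A ^ ~((A -> B) <-> A) = False ^ True = True
B -> A = True -> False = False
(B -> A) | B = False | True = True
((B -> A) | B) | B = True | True = True
A & B = False & True = False
~(A & B) = ~False = True
B | A = True | False = True
A ^ (B | A) = False ^ True = True
~(A & B) -> (A ^ (B | A)) = True -> True = True
(((B -> A) | B) | B) <-> (~(A & B) -> (A ^ (B | A))) = True <-> True = True
A ^ B = False ^ True = True
(A ^ B) & A = True & False = False
((((B -> A) | B) | B) <-> (~(A & B) -> (A ^ (B | A)))) ^ ((A ^ B) & A) = True ^ False = True
(A ^ ~((A -> B) <-> A)) <-> (((((B -> A) | B) | B) <-> (~(A & B) -> (A ^ (B | A)))) ^ ((A ^ B) & A)) = True <-> True = True

True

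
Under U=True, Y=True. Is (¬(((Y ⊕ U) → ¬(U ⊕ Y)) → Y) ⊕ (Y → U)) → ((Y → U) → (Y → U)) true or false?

True

Y ⊕ U = True ⊕ True = False
U ⊕ Y = True ⊕ True = False
¬(U ⊕ Y) = ¬False = True
(Y ⊕ U) → ¬(U ⊕ Y) = False → True = True
((Y ⊕ U) → ¬(U ⊕ Y)) → Y = True → True = True
¬(((Y ⊕ U) → ¬(U ⊕ Y)) → Y) = ¬True = False
Y → U = True → True = True
¬(((Y ⊕ U) → ¬(U ⊕ Y)) → Y) ⊕ (Y → U) = False ⊕ True = True
Y → U = True → True = True
Y → U = True → True = True
(Y → U) → (Y → U) = True → True = True
(¬(((Y ⊕ U) → ¬(U ⊕ Y)) → Y) ⊕ (Y → U)) → ((Y → U) → (Y → U)) = True → True = True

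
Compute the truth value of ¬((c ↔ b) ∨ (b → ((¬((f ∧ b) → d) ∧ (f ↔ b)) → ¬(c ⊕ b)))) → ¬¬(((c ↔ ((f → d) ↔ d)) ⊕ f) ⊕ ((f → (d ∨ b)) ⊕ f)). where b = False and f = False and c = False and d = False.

c ↔ b = False ↔ False = True
f ∧ b = False ∧ False = False
(f ∧ b) → d = False → False = True
¬((f ∧ b) → d) = ¬True = False
f ↔ b = False ↔ False = True
¬((f ∧ b) → d) ∧ (f ↔ b) = False ∧ True = False
c ⊕ b = False ⊕ False = False
¬(c ⊕ b) = ¬False = True
(¬((f ∧ b) → d) ∧ (f ↔ b)) → ¬(c ⊕ b) = False → True = True
b → ((¬((f ∧ b) → d) ∧ (f ↔ b)) → ¬(c ⊕ b)) = False → True = True
(c ↔ b) ∨ (b → ((¬((f ∧ b) → d) ∧ (f ↔ b)) → ¬(c ⊕ b))) = True ∨ True = True
¬((c ↔ b) ∨ (b → ((¬((f ∧ b) → d) ∧ (f ↔ b)) → ¬(c ⊕ b)))) = ¬True = False
f → d = False → False = True
(f → d) ↔ d = True ↔ False = False
c ↔ ((f → d) ↔ d) = False ↔ False = True
(c ↔ ((f → d) ↔ d)) ⊕ f = True ⊕ False = True
d ∨ b = False ∨ False = False
f → (d ∨ b) = False → False = True
(f → (d ∨ b)) ⊕ f = True ⊕ False = True
((c ↔ ((f → d) ↔ d)) ⊕ f) ⊕ ((f → (d ∨ b)) ⊕ f) = True ⊕ True = False
¬(((c ↔ ((f → d) ↔ d)) ⊕ f) ⊕ ((f → (d ∨ b)) ⊕ f)) = ¬False = True
¬¬(((c ↔ ((f → d) ↔ d)) ⊕ f) ⊕ ((f → (d ∨ b)) ⊕ f)) = ¬True = False
¬((c ↔ b) ∨ (b → ((¬((f ∧ b) → d) ∧ (f ↔ b)) → ¬(c ⊕ b)))) → ¬¬(((c ↔ ((f → d) ↔ d)) ⊕ f) ⊕ ((f → (d ∨ b)) ⊕ f)) = False → False = True

True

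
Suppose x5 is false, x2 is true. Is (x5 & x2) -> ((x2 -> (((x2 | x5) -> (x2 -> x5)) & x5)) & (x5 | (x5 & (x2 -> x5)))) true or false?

Substituting x5=False, x2=True:
x5 & x2 = False & True = False
x2 | x5 = True | False = True
x2 -> x5 = True -> False = False
(x2 | x5) -> (x2 -> x5) = True -> False = False
((x2 | x5) -> (x2 -> x5)) & x5 = False & False = False
x2 -> (((x2 | x5) -> (x2 -> x5)) & x5) = True -> False = False
x2 -> x5 = True -> False = False
x5 & (x2 -> x5) = False & False = False
x5 | (x5 & (x2 -> x5)) = False | False = False
(x2 -> (((x2 | x5) -> (x2 -> x5)) & x5)) & (x5 | (x5 & (x2 -> x5))) = False & False = False
(x5 & x2) -> ((x2 -> (((x2 | x5) -> (x2 -> x5)) & x5)) & (x5 | (x5 & (x2 -> x5)))) = False -> False = True

True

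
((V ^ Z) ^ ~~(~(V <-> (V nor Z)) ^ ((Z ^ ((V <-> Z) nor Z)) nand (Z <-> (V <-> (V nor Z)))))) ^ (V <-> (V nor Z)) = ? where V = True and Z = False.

V ^ Z = True ^ False = True
V nor Z = True nor False = False
V <-> (V nor Z) = True <-> False = False
~(V <-> (V nor Z)) = ~False = True
V <-> Z = True <-> False = False
(V <-> Z) nor Z = False nor False = True
Z ^ ((V <-> Z) nor Z) = False ^ True = True
V nor Z = True nor False = False
V <-> (V nor Z) = True <-> False = False
Z <-> (V <-> (V nor Z)) = False <-> False = True
(Z ^ ((V <-> Z) nor Z)) nand (Z <-> (V <-> (V nor Z))) = True nand True = False
~(V <-> (V nor Z)) ^ ((Z ^ ((V <-> Z) nor Z)) nand (Z <-> (V <-> (V nor Z)))) = True ^ False = True
~(~(V <-> (V nor Z)) ^ ((Z ^ ((V <-> Z) nor Z)) nand (Z <-> (V <-> (V nor Z))))) = ~True = False
~~(~(V <-> (V nor Z)) ^ ((Z ^ ((V <-> Z) nor Z)) nand (Z <-> (V <-> (V nor Z))))) = ~False = True
(V ^ Z) ^ ~~(~(V <-> (V nor Z)) ^ ((Z ^ ((V <-> Z) nor Z)) nand (Z <-> (V <-> (V nor Z))))) = True ^ True = False
V nor Z = True nor False = False
V <-> (V nor Z) = True <-> False = False
((V ^ Z) ^ ~~(~(V <-> (V nor Z)) ^ ((Z ^ ((V <-> Z) nor Z)) nand (Z <-> (V <-> (V nor Z)))))) ^ (V <-> (V nor Z)) = False ^ False = False

False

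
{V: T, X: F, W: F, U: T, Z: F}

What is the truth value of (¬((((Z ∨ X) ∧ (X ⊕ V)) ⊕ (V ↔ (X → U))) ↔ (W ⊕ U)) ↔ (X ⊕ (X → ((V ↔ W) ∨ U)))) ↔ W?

Z ∨ X = F ∨ F = F
X ⊕ V = F ⊕ T = T
(Z ∨ X) ∧ (X ⊕ V) = F ∧ T = F
X → U = F → T = T
V ↔ (X → U) = T ↔ T = T
((Z ∨ X) ∧ (X ⊕ V)) ⊕ (V ↔ (X → U)) = F ⊕ T = T
W ⊕ U = F ⊕ T = T
(((Z ∨ X) ∧ (X ⊕ V)) ⊕ (V ↔ (X → U))) ↔ (W ⊕ U) = T ↔ T = T
¬((((Z ∨ X) ∧ (X ⊕ V)) ⊕ (V ↔ (X → U))) ↔ (W ⊕ U)) = ¬T = F
V ↔ W = T ↔ F = F
(V ↔ W) ∨ U = F ∨ T = T
X → ((V ↔ W) ∨ U) = F → T = T
X ⊕ (X → ((V ↔ W) ∨ U)) = F ⊕ T = T
¬((((Z ∨ X) ∧ (X ⊕ V)) ⊕ (V ↔ (X → U))) ↔ (W ⊕ U)) ↔ (X ⊕ (X → ((V ↔ W) ∨ U))) = F ↔ T = F
(¬((((Z ∨ X) ∧ (X ⊕ V)) ⊕ (V ↔ (X → U))) ↔ (W ⊕ U)) ↔ (X ⊕ (X → ((V ↔ W) ∨ U)))) ↔ W = F ↔ F = T

T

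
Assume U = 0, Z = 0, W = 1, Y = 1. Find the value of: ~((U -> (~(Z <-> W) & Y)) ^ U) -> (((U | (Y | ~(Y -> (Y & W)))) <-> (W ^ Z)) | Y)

Z <-> W = 0 <-> 1 = 0
~(Z <-> W) = ~0 = 1
~(Z <-> W) & Y = 1 & 1 = 1
U -> (~(Z <-> W) & Y) = 0 -> 1 = 1
(U -> (~(Z <-> W) & Y)) ^ U = 1 ^ 0 = 1
~((U -> (~(Z <-> W) & Y)) ^ U) = ~1 = 0
Y & W = 1 & 1 = 1
Y -> (Y & W) = 1 -> 1 = 1
~(Y -> (Y & W)) = ~1 = 0
Y | ~(Y -> (Y & W)) = 1 | 0 = 1
U | (Y | ~(Y -> (Y & W))) = 0 | 1 = 1
W ^ Z = 1 ^ 0 = 1
(U | (Y | ~(Y -> (Y & W)))) <-> (W ^ Z) = 1 <-> 1 = 1
((U | (Y | ~(Y -> (Y & W)))) <-> (W ^ Z)) | Y = 1 | 1 = 1
~((U -> (~(Z <-> W) & Y)) ^ U) -> (((U | (Y | ~(Y -> (Y & W)))) <-> (W ^ Z)) | Y) = 0 -> 1 = 1

1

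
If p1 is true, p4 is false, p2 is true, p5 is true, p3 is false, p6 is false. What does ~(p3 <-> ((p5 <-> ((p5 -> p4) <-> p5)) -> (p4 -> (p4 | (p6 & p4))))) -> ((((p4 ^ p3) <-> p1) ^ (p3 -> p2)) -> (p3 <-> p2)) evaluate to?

p5 -> p4 = T -> F = F
(p5 -> p4) <-> p5 = F <-> T = F
p5 <-> ((p5 -> p4) <-> p5) = T <-> F = F
p6 & p4 = F & F = F
p4 | (p6 & p4) = F | F = F
p4 -> (p4 | (p6 & p4)) = F -> F = T
(p5 <-> ((p5 -> p4) <-> p5)) -> (p4 -> (p4 | (p6 & p4))) = F -> T = T
p3 <-> ((p5 <-> ((p5 -> p4) <-> p5)) -> (p4 -> (p4 | (p6 & p4)))) = F <-> T = F
~(p3 <-> ((p5 <-> ((p5 -> p4) <-> p5)) -> (p4 -> (p4 | (p6 & p4))))) = ~F = T
p4 ^ p3 = F ^ F = F
(p4 ^ p3) <-> p1 = F <-> T = F
p3 -> p2 = F -> T = T
((p4 ^ p3) <-> p1) ^ (p3 -> p2) = F ^ T = T
p3 <-> p2 = F <-> T = F
(((p4 ^ p3) <-> p1) ^ (p3 -> p2)) -> (p3 <-> p2) = T -> F = F
~(p3 <-> ((p5 <-> ((p5 -> p4) <-> p5)) -> (p4 -> (p4 | (p6 & p4))))) -> ((((p4 ^ p3) <-> p1) ^ (p3 -> p2)) -> (p3 <-> p2)) = T -> F = F

F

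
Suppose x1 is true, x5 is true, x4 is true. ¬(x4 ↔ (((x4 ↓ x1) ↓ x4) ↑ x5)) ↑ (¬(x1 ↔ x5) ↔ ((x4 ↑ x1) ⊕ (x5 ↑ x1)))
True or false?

x4 ↓ x1 = True ↓ True = False
(x4 ↓ x1) ↓ x4 = False ↓ True = False
((x4 ↓ x1) ↓ x4) ↑ x5 = False ↑ True = True
x4 ↔ (((x4 ↓ x1) ↓ x4) ↑ x5) = True ↔ True = True
¬(x4 ↔ (((x4 ↓ x1) ↓ x4) ↑ x5)) = ¬True = False
x1 ↔ x5 = True ↔ True = True
¬(x1 ↔ x5) = ¬True = False
x4 ↑ x1 = True ↑ True = False
x5 ↑ x1 = True ↑ True = False
(x4 ↑ x1) ⊕ (x5 ↑ x1) = False ⊕ False = False
¬(x1 ↔ x5) ↔ ((x4 ↑ x1) ⊕ (x5 ↑ x1)) = False ↔ False = True
¬(x4 ↔ (((x4 ↓ x1) ↓ x4) ↑ x5)) ↑ (¬(x1 ↔ x5) ↔ ((x4 ↑ x1) ⊕ (x5 ↑ x1))) = False ↑ True = True

True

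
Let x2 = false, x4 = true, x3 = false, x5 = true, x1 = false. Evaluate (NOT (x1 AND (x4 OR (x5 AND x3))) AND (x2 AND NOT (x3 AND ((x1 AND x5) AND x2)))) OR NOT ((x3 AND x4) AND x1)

true

x5 AND x3 = true AND false = false
x4 OR (x5 AND x3) = true OR false = true
x1 AND (x4 OR (x5 AND x3)) = false AND true = false
NOT (x1 AND (x4 OR (x5 AND x3))) = NOT false = true
x1 AND x5 = false AND true = false
(x1 AND x5) AND x2 = false AND false = false
x3 AND ((x1 AND x5) AND x2) = false AND false = false
NOT (x3 AND ((x1 AND x5) AND x2)) = NOT false = true
x2 AND NOT (x3 AND ((x1 AND x5) AND x2)) = false AND true = false
NOT (x1 AND (x4 OR (x5 AND x3))) AND (x2 AND NOT (x3 AND ((x1 AND x5) AND x2))) = true AND false = false
x3 AND x4 = false AND true = false
(x3 AND x4) AND x1 = false AND false = false
NOT ((x3 AND x4) AND x1) = NOT false = true
(NOT (x1 AND (x4 OR (x5 AND x3))) AND (x2 AND NOT (x3 AND ((x1 AND x5) AND x2)))) OR NOT ((x3 AND x4) AND x1) = false OR true = true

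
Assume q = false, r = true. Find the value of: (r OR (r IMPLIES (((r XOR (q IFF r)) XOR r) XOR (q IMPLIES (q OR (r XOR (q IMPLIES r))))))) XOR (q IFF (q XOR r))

q IFF r = false IFF true = false
r XOR (q IFF r) = true XOR false = true
(r XOR (q IFF r)) XOR r = true XOR true = false
q IMPLIES r = false IMPLIES true = true
r XOR (q IMPLIES r) = true XOR true = false
q OR (r XOR (q IMPLIES r)) = false OR false = false
q IMPLIES (q OR (r XOR (q IMPLIES r))) = false IMPLIES false = true
((r XOR (q IFF r)) XOR r) XOR (q IMPLIES (q OR (r XOR (q IMPLIES r)))) = false XOR true = true
r IMPLIES (((r XOR (q IFF r)) XOR r) XOR (q IMPLIES (q OR (r XOR (q IMPLIES r))))) = true IMPLIES true = true
r OR (r IMPLIES (((r XOR (q IFF r)) XOR r) XOR (q IMPLIES (q OR (r XOR (q IMPLIES r)))))) = true OR true = true
q XOR r = false XOR true = true
q IFF (q XOR r) = false IFF true = false
(r OR (r IMPLIES (((r XOR (q IFF r)) XOR r) XOR (q IMPLIES (q OR (r XOR (q IMPLIES r))))))) XOR (q IFF (q XOR r)) = true XOR false = true

true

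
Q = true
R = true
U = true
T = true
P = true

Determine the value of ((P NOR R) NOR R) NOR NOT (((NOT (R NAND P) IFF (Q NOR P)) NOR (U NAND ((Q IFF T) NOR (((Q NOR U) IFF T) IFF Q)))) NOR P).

false

P NOR R = true NOR true = false
(P NOR R) NOR R = false NOR true = false
R NAND P = true NAND true = false
NOT (R NAND P) = NOT false = true
Q NOR P = true NOR true = false
NOT (R NAND P) IFF (Q NOR P) = true IFF false = false
Q IFF T = true IFF true = true
Q NOR U = true NOR true = false
(Q NOR U) IFF T = false IFF true = false
((Q NOR U) IFF T) IFF Q = false IFF true = false
(Q IFF T) NOR (((Q NOR U) IFF T) IFF Q) = true NOR false = false
U NAND ((Q IFF T) NOR (((Q NOR U) IFF T) IFF Q)) = true NAND false = true
(NOT (R NAND P) IFF (Q NOR P)) NOR (U NAND ((Q IFF T) NOR (((Q NOR U) IFF T) IFF Q))) = false NOR true = false
((NOT (R NAND P) IFF (Q NOR P)) NOR (U NAND ((Q IFF T) NOR (((Q NOR U) IFF T) IFF Q)))) NOR P = false NOR true = false
NOT (((NOT (R NAND P) IFF (Q NOR P)) NOR (U NAND ((Q IFF T) NOR (((Q NOR U) IFF T) IFF Q)))) NOR P) = NOT false = true
((P NOR R) NOR R) NOR NOT (((NOT (R NAND P) IFF (Q NOR P)) NOR (U NAND ((Q IFF T) NOR (((Q NOR U) IFF T) IFF Q)))) NOR P) = false NOR true = false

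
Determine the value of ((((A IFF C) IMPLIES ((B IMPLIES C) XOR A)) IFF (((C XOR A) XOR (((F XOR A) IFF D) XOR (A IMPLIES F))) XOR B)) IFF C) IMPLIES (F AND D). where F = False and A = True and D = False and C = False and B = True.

False

Substituting F=False, A=True, D=False, C=False, B=True:
A IFF C = True IFF False = False
B IMPLIES C = True IMPLIES False = False
(B IMPLIES C) XOR A = False XOR True = True
(A IFF C) IMPLIES ((B IMPLIES C) XOR A) = False IMPLIES True = True
C XOR A = False XOR True = True
F XOR A = False XOR True = True
(F XOR A) IFF D = True IFF False = False
A IMPLIES F = True IMPLIES False = False
((F XOR A) IFF D) XOR (A IMPLIES F) = False XOR False = False
(C XOR A) XOR (((F XOR A) IFF D) XOR (A IMPLIES F)) = True XOR False = True
((C XOR A) XOR (((F XOR A) IFF D) XOR (A IMPLIES F))) XOR B = True XOR True = False
((A IFF C) IMPLIES ((B IMPLIES C) XOR A)) IFF (((C XOR A) XOR (((F XOR A) IFF D) XOR (A IMPLIES F))) XOR B) = True IFF False = False
(((A IFF C) IMPLIES ((B IMPLIES C) XOR A)) IFF (((C XOR A) XOR (((F XOR A) IFF D) XOR (A IMPLIES F))) XOR B)) IFF C = False IFF False = True
F AND D = False AND False = False
((((A IFF C) IMPLIES ((B IMPLIES C) XOR A)) IFF (((C XOR A) XOR (((F XOR A) IFF D) XOR (A IMPLIES F))) XOR B)) IFF C) IMPLIES (F AND D) = True IMPLIES False = False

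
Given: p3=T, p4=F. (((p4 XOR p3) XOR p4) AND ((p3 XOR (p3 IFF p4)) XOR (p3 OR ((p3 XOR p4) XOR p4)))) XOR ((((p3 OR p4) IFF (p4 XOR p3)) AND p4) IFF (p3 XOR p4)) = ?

F

Substituting p3=T, p4=F:
p4 XOR p3 = F XOR T = T
(p4 XOR p3) XOR p4 = T XOR F = T
p3 IFF p4 = T IFF F = F
p3 XOR (p3 IFF p4) = T XOR F = T
p3 XOR p4 = T XOR F = T
(p3 XOR p4) XOR p4 = T XOR F = T
p3 OR ((p3 XOR p4) XOR p4) = T OR T = T
(p3 XOR (p3 IFF p4)) XOR (p3 OR ((p3 XOR p4) XOR p4)) = T XOR T = F
((p4 XOR p3) XOR p4) AND ((p3 XOR (p3 IFF p4)) XOR (p3 OR ((p3 XOR p4) XOR p4))) = T AND F = F
p3 OR p4 = T OR F = T
p4 XOR p3 = F XOR T = T
(p3 OR p4) IFF (p4 XOR p3) = T IFF T = T
((p3 OR p4) IFF (p4 XOR p3)) AND p4 = T AND F = F
p3 XOR p4 = T XOR F = T
(((p3 OR p4) IFF (p4 XOR p3)) AND p4) IFF (p3 XOR p4) = F IFF T = F
(((p4 XOR p3) XOR p4) AND ((p3 XOR (p3 IFF p4)) XOR (p3 OR ((p3 XOR p4) XOR p4)))) XOR ((((p3 OR p4) IFF (p4 XOR p3)) AND p4) IFF (p3 XOR p4)) = F XOR F = F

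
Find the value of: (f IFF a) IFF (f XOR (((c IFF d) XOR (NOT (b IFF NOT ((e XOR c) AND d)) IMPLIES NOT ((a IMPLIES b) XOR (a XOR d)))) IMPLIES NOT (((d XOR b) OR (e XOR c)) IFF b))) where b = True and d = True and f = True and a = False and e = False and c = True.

f IFF a = True IFF False = False
c IFF d = True IFF True = True
e XOR c = False XOR True = True
(e XOR c) AND d = True AND True = True
NOT ((e XOR c) AND d) = NOT True = False
b IFF NOT ((e XOR c) AND d) = True IFF False = False
NOT (b IFF NOT ((e XOR c) AND d)) = NOT False = True
a IMPLIES b = False IMPLIES True = True
a XOR d = False XOR True = True
(a IMPLIES b) XOR (a XOR d) = True XOR True = False
NOT ((a IMPLIES b) XOR (a XOR d)) = NOT False = True
NOT (b IFF NOT ((e XOR c) AND d)) IMPLIES NOT ((a IMPLIES b) XOR (a XOR d)) = True IMPLIES True = True
(c IFF d) XOR (NOT (b IFF NOT ((e XOR c) AND d)) IMPLIES NOT ((a IMPLIES b) XOR (a XOR d))) = True XOR True = False
d XOR b = True XOR True = False
e XOR c = False XOR True = True
(d XOR b) OR (e XOR c) = False OR True = True
((d XOR b) OR (e XOR c)) IFF b = True IFF True = True
NOT (((d XOR b) OR (e XOR c)) IFF b) = NOT True = False
((c IFF d) XOR (NOT (b IFF NOT ((e XOR c) AND d)) IMPLIES NOT ((a IMPLIES b) XOR (a XOR d)))) IMPLIES NOT (((d XOR b) OR (e XOR c)) IFF b) = False IMPLIES False = True
f XOR (((c IFF d) XOR (NOT (b IFF NOT ((e XOR c) AND d)) IMPLIES NOT ((a IMPLIES b) XOR (a XOR d)))) IMPLIES NOT (((d XOR b) OR (e XOR c)) IFF b)) = True XOR True = False
(f IFF a) IFF (f XOR (((c IFF d) XOR (NOT (b IFF NOT ((e XOR c) AND d)) IMPLIES NOT ((a IMPLIES b) XOR (a XOR d)))) IMPLIES NOT (((d XOR b) OR (e XOR c)) IFF b))) = False IFF False = True

True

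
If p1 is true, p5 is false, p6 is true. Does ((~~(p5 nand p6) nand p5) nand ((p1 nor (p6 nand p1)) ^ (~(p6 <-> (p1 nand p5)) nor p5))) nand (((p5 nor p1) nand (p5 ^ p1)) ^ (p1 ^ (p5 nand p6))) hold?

p5 nand p6 = False nand True = True
~(p5 nand p6) = ~True = False
~~(p5 nand p6) = ~False = True
~~(p5 nand p6) nand p5 = True nand False = True
p6 nand p1 = True nand True = False
p1 nor (p6 nand p1) = True nor False = False
p1 nand p5 = True nand False = True
p6 <-> (p1 nand p5) = True <-> True = True
~(p6 <-> (p1 nand p5)) = ~True = False
~(p6 <-> (p1 nand p5)) nor p5 = False nor False = True
(p1 nor (p6 nand p1)) ^ (~(p6 <-> (p1 nand p5)) nor p5) = False ^ True = True
(~~(p5 nand p6) nand p5) nand ((p1 nor (p6 nand p1)) ^ (~(p6 <-> (p1 nand p5)) nor p5)) = True nand True = False
p5 nor p1 = False nor True = False
p5 ^ p1 = False ^ True = True
(p5 nor p1) nand (p5 ^ p1) = False nand True = True
p5 nand p6 = False nand True = True
p1 ^ (p5 nand p6) = True ^ True = False
((p5 nor p1) nand (p5 ^ p1)) ^ (p1 ^ (p5 nand p6)) = True ^ False = True
((~~(p5 nand p6) nand p5) nand ((p1 nor (p6 nand p1)) ^ (~(p6 <-> (p1 nand p5)) nor p5))) nand (((p5 nor p1) nand (p5 ^ p1)) ^ (p1 ^ (p5 nand p6))) = False nand True = True

True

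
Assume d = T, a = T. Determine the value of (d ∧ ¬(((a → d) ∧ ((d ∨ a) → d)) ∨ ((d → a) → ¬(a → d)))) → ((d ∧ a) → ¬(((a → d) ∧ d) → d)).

a → d = T → T = T
d ∨ a = T ∨ T = T
(d ∨ a) → d = T → T = T
(a → d) ∧ ((d ∨ a) → d) = T ∧ T = T
d → a = T → T = T
a → d = T → T = T
¬(a → d) = ¬T = F
(d → a) → ¬(a → d) = T → F = F
((a → d) ∧ ((d ∨ a) → d)) ∨ ((d → a) → ¬(a → d)) = T ∨ F = T
¬(((a → d) ∧ ((d ∨ a) → d)) ∨ ((d → a) → ¬(a → d))) = ¬T = F
d ∧ ¬(((a → d) ∧ ((d ∨ a) → d)) ∨ ((d → a) → ¬(a → d))) = T ∧ F = F
d ∧ a = T ∧ T = T
a → d = T → T = T
(a → d) ∧ d = T ∧ T = T
((a → d) ∧ d) → d = T → T = T
¬(((a → d) ∧ d) → d) = ¬T = F
(d ∧ a) → ¬(((a → d) ∧ d) → d) = T → F = F
(d ∧ ¬(((a → d) ∧ ((d ∨ a) → d)) ∨ ((d → a) → ¬(a → d)))) → ((d ∧ a) → ¬(((a → d) ∧ d) → d)) = F → F = T

T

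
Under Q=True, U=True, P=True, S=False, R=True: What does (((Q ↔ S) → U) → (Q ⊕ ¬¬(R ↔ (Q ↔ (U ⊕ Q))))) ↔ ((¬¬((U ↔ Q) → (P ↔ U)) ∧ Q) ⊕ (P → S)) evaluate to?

Q ↔ S = True ↔ False = False
(Q ↔ S) → U = False → True = True
U ⊕ Q = True ⊕ True = False
Q ↔ (U ⊕ Q) = True ↔ False = False
R ↔ (Q ↔ (U ⊕ Q)) = True ↔ False = False
¬(R ↔ (Q ↔ (U ⊕ Q))) = ¬False = True
¬¬(R ↔ (Q ↔ (U ⊕ Q))) = ¬True = False
Q ⊕ ¬¬(R ↔ (Q ↔ (U ⊕ Q))) = True ⊕ False = True
((Q ↔ S) → U) → (Q ⊕ ¬¬(R ↔ (Q ↔ (U ⊕ Q)))) = True → True = True
U ↔ Q = True ↔ True = True
P ↔ U = True ↔ True = True
(U ↔ Q) → (P ↔ U) = True → True = True
¬((U ↔ Q) → (P ↔ U)) = ¬True = False
¬¬((U ↔ Q) → (P ↔ U)) = ¬False = True
¬¬((U ↔ Q) → (P ↔ U)) ∧ Q = True ∧ True = True
P → S = True → False = False
(¬¬((U ↔ Q) → (P ↔ U)) ∧ Q) ⊕ (P → S) = True ⊕ False = True
(((Q ↔ S) → U) → (Q ⊕ ¬¬(R ↔ (Q ↔ (U ⊕ Q))))) ↔ ((¬¬((U ↔ Q) → (P ↔ U)) ∧ Q) ⊕ (P → S)) = True ↔ True = True

True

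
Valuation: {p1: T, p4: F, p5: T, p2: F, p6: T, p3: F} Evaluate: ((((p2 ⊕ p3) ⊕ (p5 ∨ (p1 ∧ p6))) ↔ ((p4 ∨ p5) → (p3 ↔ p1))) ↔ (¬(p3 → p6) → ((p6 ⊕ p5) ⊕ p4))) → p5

T

p2 ⊕ p3 = F ⊕ F = F
p1 ∧ p6 = T ∧ T = T
p5 ∨ (p1 ∧ p6) = T ∨ T = T
(p2 ⊕ p3) ⊕ (p5 ∨ (p1 ∧ p6)) = F ⊕ T = T
p4 ∨ p5 = F ∨ T = T
p3 ↔ p1 = F ↔ T = F
(p4 ∨ p5) → (p3 ↔ p1) = T → F = F
((p2 ⊕ p3) ⊕ (p5 ∨ (p1 ∧ p6))) ↔ ((p4 ∨ p5) → (p3 ↔ p1)) = T ↔ F = F
p3 → p6 = F → T = T
¬(p3 → p6) = ¬T = F
p6 ⊕ p5 = T ⊕ T = F
(p6 ⊕ p5) ⊕ p4 = F ⊕ F = F
¬(p3 → p6) → ((p6 ⊕ p5) ⊕ p4) = F → F = T
(((p2 ⊕ p3) ⊕ (p5 ∨ (p1 ∧ p6))) ↔ ((p4 ∨ p5) → (p3 ↔ p1))) ↔ (¬(p3 → p6) → ((p6 ⊕ p5) ⊕ p4)) = F ↔ T = F
((((p2 ⊕ p3) ⊕ (p5 ∨ (p1 ∧ p6))) ↔ ((p4 ∨ p5) → (p3 ↔ p1))) ↔ (¬(p3 → p6) → ((p6 ⊕ p5) ⊕ p4))) → p5 = F → T = T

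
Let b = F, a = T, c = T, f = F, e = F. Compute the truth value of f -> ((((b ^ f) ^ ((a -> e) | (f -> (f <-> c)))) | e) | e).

b ^ f = F ^ F = F
a -> e = T -> F = F
f <-> c = F <-> T = F
f -> (f <-> c) = F -> F = T
(a -> e) | (f -> (f <-> c)) = F | T = T
(b ^ f) ^ ((a -> e) | (f -> (f <-> c))) = F ^ T = T
((b ^ f) ^ ((a -> e) | (f -> (f <-> c)))) | e = T | F = T
(((b ^ f) ^ ((a -> e) | (f -> (f <-> c)))) | e) | e = T | F = T
f -> ((((b ^ f) ^ ((a -> e) | (f -> (f <-> c)))) | e) | e) = F -> T = T

T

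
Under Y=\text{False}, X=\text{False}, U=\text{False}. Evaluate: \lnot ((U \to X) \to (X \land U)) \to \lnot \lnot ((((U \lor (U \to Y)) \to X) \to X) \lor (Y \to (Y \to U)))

U \to X = \text{False} \to \text{False} = \text{True}
X \land U = \text{False} \land \text{False} = \text{False}
(U \to X) \to (X \land U) = \text{True} \to \text{False} = \text{False}
\lnot ((U \to X) \to (X \land U)) = \lnot \text{False} = \text{True}
U \to Y = \text{False} \to \text{False} = \text{True}
U \lor (U \to Y) = \text{False} \lor \text{True} = \text{True}
(U \lor (U \to Y)) \to X = \text{True} \to \text{False} = \text{False}
((U \lor (U \to Y)) \to X) \to X = \text{False} \to \text{False} = \text{True}
Y \to U = \text{False} \to \text{False} = \text{True}
Y \to (Y \to U) = \text{False} \to \text{True} = \text{True}
(((U \lor (U \to Y)) \to X) \to X) \lor (Y \to (Y \to U)) = \text{True} \lor \text{True} = \text{True}
\lnot ((((U \lor (U \to Y)) \to X) \to X) \lor (Y \to (Y \to U))) = \lnot \text{True} = \text{False}
\lnot \lnot ((((U \lor (U \to Y)) \to X) \to X) \lor (Y \to (Y \to U))) = \lnot \text{False} = \text{True}
\lnot ((U \to X) \to (X \land U)) \to \lnot \lnot ((((U \lor (U \to Y)) \to X) \to X) \lor (Y \to (Y \to U))) = \text{True} \to \text{True} = \text{True}

\text{True}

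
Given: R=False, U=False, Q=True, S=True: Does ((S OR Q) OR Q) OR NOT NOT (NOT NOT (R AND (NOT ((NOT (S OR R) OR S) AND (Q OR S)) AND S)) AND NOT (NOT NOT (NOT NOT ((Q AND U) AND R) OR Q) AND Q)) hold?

True

Substituting R=False, U=False, Q=True, S=True:
S OR Q = True OR True = True
(S OR Q) OR Q = True OR True = True
S OR R = True OR False = True
NOT (S OR R) = NOT True = False
NOT (S OR R) OR S = False OR True = True
Q OR S = True OR True = True
(NOT (S OR R) OR S) AND (Q OR S) = True AND True = True
NOT ((NOT (S OR R) OR S) AND (Q OR S)) = NOT True = False
NOT ((NOT (S OR R) OR S) AND (Q OR S)) AND S = False AND True = False
R AND (NOT ((NOT (S OR R) OR S) AND (Q OR S)) AND S) = False AND False = False
NOT (R AND (NOT ((NOT (S OR R) OR S) AND (Q OR S)) AND S)) = NOT False = True
NOT NOT (R AND (NOT ((NOT (S OR R) OR S) AND (Q OR S)) AND S)) = NOT True = False
Q AND U = True AND False = False
(Q AND U) AND R = False AND False = False
NOT ((Q AND U) AND R) = NOT False = True
NOT NOT ((Q AND U) AND R) = NOT True = False
NOT NOT ((Q AND U) AND R) OR Q = False OR True = True
NOT (NOT NOT ((Q AND U) AND R) OR Q) = NOT True = False
NOT NOT (NOT NOT ((Q AND U) AND R) OR Q) = NOT False = True
NOT NOT (NOT NOT ((Q AND U) AND R) OR Q) AND Q = True AND True = True
NOT (NOT NOT (NOT NOT ((Q AND U) AND R) OR Q) AND Q) = NOT True = False
NOT NOT (R AND (NOT ((NOT (S OR R) OR S) AND (Q OR S)) AND S)) AND NOT (NOT NOT (NOT NOT ((Q AND U) AND R) OR Q) AND Q) = False AND False = False
NOT (NOT NOT (R AND (NOT ((NOT (S OR R) OR S) AND (Q OR S)) AND S)) AND NOT (NOT NOT (NOT NOT ((Q AND U) AND R) OR Q) AND Q)) = NOT False = True
NOT NOT (NOT NOT (R AND (NOT ((NOT (S OR R) OR S) AND (Q OR S)) AND S)) AND NOT (NOT NOT (NOT NOT ((Q AND U) AND R) OR Q) AND Q)) = NOT True = False
((S OR Q) OR Q) OR NOT NOT (NOT NOT (R AND (NOT ((NOT (S OR R) OR S) AND (Q OR S)) AND S)) AND NOT (NOT NOT (NOT NOT ((Q AND U) AND R) OR Q) AND Q)) = True OR False = True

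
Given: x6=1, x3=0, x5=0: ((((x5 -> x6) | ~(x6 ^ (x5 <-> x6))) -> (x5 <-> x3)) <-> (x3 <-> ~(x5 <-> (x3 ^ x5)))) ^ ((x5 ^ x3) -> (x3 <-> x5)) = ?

0

x5 -> x6 = 0 -> 1 = 1
x5 <-> x6 = 0 <-> 1 = 0
x6 ^ (x5 <-> x6) = 1 ^ 0 = 1
~(x6 ^ (x5 <-> x6)) = ~1 = 0
(x5 -> x6) | ~(x6 ^ (x5 <-> x6)) = 1 | 0 = 1
x5 <-> x3 = 0 <-> 0 = 1
((x5 -> x6) | ~(x6 ^ (x5 <-> x6))) -> (x5 <-> x3) = 1 -> 1 = 1
x3 ^ x5 = 0 ^ 0 = 0
x5 <-> (x3 ^ x5) = 0 <-> 0 = 1
~(x5 <-> (x3 ^ x5)) = ~1 = 0
x3 <-> ~(x5 <-> (x3 ^ x5)) = 0 <-> 0 = 1
(((x5 -> x6) | ~(x6 ^ (x5 <-> x6))) -> (x5 <-> x3)) <-> (x3 <-> ~(x5 <-> (x3 ^ x5))) = 1 <-> 1 = 1
x5 ^ x3 = 0 ^ 0 = 0
x3 <-> x5 = 0 <-> 0 = 1
(x5 ^ x3) -> (x3 <-> x5) = 0 -> 1 = 1
((((x5 -> x6) | ~(x6 ^ (x5 <-> x6))) -> (x5 <-> x3)) <-> (x3 <-> ~(x5 <-> (x3 ^ x5)))) ^ ((x5 ^ x3) -> (x3 <-> x5)) = 1 ^ 1 = 0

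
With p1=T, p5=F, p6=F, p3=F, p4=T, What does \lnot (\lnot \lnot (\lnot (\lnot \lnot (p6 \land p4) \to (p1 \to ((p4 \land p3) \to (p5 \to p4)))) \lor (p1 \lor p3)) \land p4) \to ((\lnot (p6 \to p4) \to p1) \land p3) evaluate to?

p6 \land p4 = F \land T = F
\lnot (p6 \land p4) = \lnot F = T
\lnot \lnot (p6 \land p4) = \lnot T = F
p4 \land p3 = T \land F = F
p5 \to p4 = F \to T = T
(p4 \land p3) \to (p5 \to p4) = F \to T = T
p1 \to ((p4 \land p3) \to (p5 \to p4)) = T \to T = T
\lnot \lnot (p6 \land p4) \to (p1 \to ((p4 \land p3) \to (p5 \to p4))) = F \to T = T
\lnot (\lnot \lnot (p6 \land p4) \to (p1 \to ((p4 \land p3) \to (p5 \to p4)))) = \lnot T = F
p1 \lor p3 = T \lor F = T
\lnot (\lnot \lnot (p6 \land p4) \to (p1 \to ((p4 \land p3) \to (p5 \to p4)))) \lor (p1 \lor p3) = F \lor T = T
\lnot (\lnot (\lnot \lnot (p6 \land p4) \to (p1 \to ((p4 \land p3) \to (p5 \to p4)))) \lor (p1 \lor p3)) = \lnot T = F
\lnot \lnot (\lnot (\lnot \lnot (p6 \land p4) \to (p1 \to ((p4 \land p3) \to (p5 \to p4)))) \lor (p1 \lor p3)) = \lnot F = T
\lnot \lnot (\lnot (\lnot \lnot (p6 \land p4) \to (p1 \to ((p4 \land p3) \to (p5 \to p4)))) \lor (p1 \lor p3)) \land p4 = T \land T = T
\lnot (\lnot \lnot (\lnot (\lnot \lnot (p6 \land p4) \to (p1 \to ((p4 \land p3) \to (p5 \to p4)))) \lor (p1 \lor p3)) \land p4) = \lnot T = F
p6 \to p4 = F \to T = T
\lnot (p6 \to p4) = \lnot T = F
\lnot (p6 \to p4) \to p1 = F \to T = T
(\lnot (p6 \to p4) \to p1) \land p3 = T \land F = F
\lnot (\lnot \lnot (\lnot (\lnot \lnot (p6 \land p4) \to (p1 \to ((p4 \land p3) \to (p5 \to p4)))) \lor (p1 \lor p3)) \land p4) \to ((\lnot (p6 \to p4) \to p1) \land p3) = F \to F = T

T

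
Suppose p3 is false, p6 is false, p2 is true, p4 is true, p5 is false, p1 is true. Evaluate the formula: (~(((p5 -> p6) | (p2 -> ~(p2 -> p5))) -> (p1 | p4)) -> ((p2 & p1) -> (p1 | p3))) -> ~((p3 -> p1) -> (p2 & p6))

1

Substituting p3=0, p6=0, p2=1, p4=1, p5=0, p1=1:
p5 -> p6 = 0 -> 0 = 1
p2 -> p5 = 1 -> 0 = 0
~(p2 -> p5) = ~0 = 1
p2 -> ~(p2 -> p5) = 1 -> 1 = 1
(p5 -> p6) | (p2 -> ~(p2 -> p5)) = 1 | 1 = 1
p1 | p4 = 1 | 1 = 1
((p5 -> p6) | (p2 -> ~(p2 -> p5))) -> (p1 | p4) = 1 -> 1 = 1
~(((p5 -> p6) | (p2 -> ~(p2 -> p5))) -> (p1 | p4)) = ~1 = 0
p2 & p1 = 1 & 1 = 1
p1 | p3 = 1 | 0 = 1
(p2 & p1) -> (p1 | p3) = 1 -> 1 = 1
~(((p5 -> p6) | (p2 -> ~(p2 -> p5))) -> (p1 | p4)) -> ((p2 & p1) -> (p1 | p3)) = 0 -> 1 = 1
p3 -> p1 = 0 -> 1 = 1
p2 & p6 = 1 & 0 = 0
(p3 -> p1) -> (p2 & p6) = 1 -> 0 = 0
~((p3 -> p1) -> (p2 & p6)) = ~0 = 1
(~(((p5 -> p6) | (p2 -> ~(p2 -> p5))) -> (p1 | p4)) -> ((p2 & p1) -> (p1 | p3))) -> ~((p3 -> p1) -> (p2 & p6)) = 1 -> 1 = 1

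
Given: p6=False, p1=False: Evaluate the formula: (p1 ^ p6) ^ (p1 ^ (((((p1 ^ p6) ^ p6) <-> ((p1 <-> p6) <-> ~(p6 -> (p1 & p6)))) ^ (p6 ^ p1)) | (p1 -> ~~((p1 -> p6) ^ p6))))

Substituting p6=False, p1=False:
p1 ^ p6 = False ^ False = False
p1 ^ p6 = False ^ False = False
(p1 ^ p6) ^ p6 = False ^ False = False
p1 <-> p6 = False <-> False = True
p1 & p6 = False & False = False
p6 -> (p1 & p6) = False -> False = True
~(p6 -> (p1 & p6)) = ~True = False
(p1 <-> p6) <-> ~(p6 -> (p1 & p6)) = True <-> False = False
((p1 ^ p6) ^ p6) <-> ((p1 <-> p6) <-> ~(p6 -> (p1 & p6))) = False <-> False = True
p6 ^ p1 = False ^ False = False
(((p1 ^ p6) ^ p6) <-> ((p1 <-> p6) <-> ~(p6 -> (p1 & p6)))) ^ (p6 ^ p1) = True ^ False = True
p1 -> p6 = False -> False = True
(p1 -> p6) ^ p6 = True ^ False = True
~((p1 -> p6) ^ p6) = ~True = False
~~((p1 -> p6) ^ p6) = ~False = True
p1 -> ~~((p1 -> p6) ^ p6) = False -> True = True
((((p1 ^ p6) ^ p6) <-> ((p1 <-> p6) <-> ~(p6 -> (p1 & p6)))) ^ (p6 ^ p1)) | (p1 -> ~~((p1 -> p6) ^ p6)) = True | True = True
p1 ^ (((((p1 ^ p6) ^ p6) <-> ((p1 <-> p6) <-> ~(p6 -> (p1 & p6)))) ^ (p6 ^ p1)) | (p1 -> ~~((p1 -> p6) ^ p6))) = False ^ True = True
(p1 ^ p6) ^ (p1 ^ (((((p1 ^ p6) ^ p6) <-> ((p1 <-> p6) <-> ~(p6 -> (p1 & p6)))) ^ (p6 ^ p1)) | (p1 -> ~~((p1 -> p6) ^ p6)))) = False ^ True = True

True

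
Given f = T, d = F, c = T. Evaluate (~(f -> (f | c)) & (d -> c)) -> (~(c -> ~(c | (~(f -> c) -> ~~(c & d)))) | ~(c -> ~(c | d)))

f | c = T | T = T
f -> (f | c) = T -> T = T
~(f -> (f | c)) = ~T = F
d -> c = F -> T = T
~(f -> (f | c)) & (d -> c) = F & T = F
f -> c = T -> T = T
~(f -> c) = ~T = F
c & d = T & F = F
~(c & d) = ~F = T
~~(c & d) = ~T = F
~(f -> c) -> ~~(c & d) = F -> F = T
c | (~(f -> c) -> ~~(c & d)) = T | T = T
~(c | (~(f -> c) -> ~~(c & d))) = ~T = F
c -> ~(c | (~(f -> c) -> ~~(c & d))) = T -> F = F
~(c -> ~(c | (~(f -> c) -> ~~(c & d)))) = ~F = T
c | d = T | F = T
~(c | d) = ~T = F
c -> ~(c | d) = T -> F = F
~(c -> ~(c | d)) = ~F = T
~(c -> ~(c | (~(f -> c) -> ~~(c & d)))) | ~(c -> ~(c | d)) = T | T = T
(~(f -> (f | c)) & (d -> c)) -> (~(c -> ~(c | (~(f -> c) -> ~~(c & d)))) | ~(c -> ~(c | d))) = F -> T = T

T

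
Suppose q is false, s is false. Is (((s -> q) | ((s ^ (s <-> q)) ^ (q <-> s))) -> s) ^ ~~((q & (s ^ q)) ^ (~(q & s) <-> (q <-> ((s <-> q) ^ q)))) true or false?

0

s -> q = 0 -> 0 = 1
s <-> q = 0 <-> 0 = 1
s ^ (s <-> q) = 0 ^ 1 = 1
q <-> s = 0 <-> 0 = 1
(s ^ (s <-> q)) ^ (q <-> s) = 1 ^ 1 = 0
(s -> q) | ((s ^ (s <-> q)) ^ (q <-> s)) = 1 | 0 = 1
((s -> q) | ((s ^ (s <-> q)) ^ (q <-> s))) -> s = 1 -> 0 = 0
s ^ q = 0 ^ 0 = 0
q & (s ^ q) = 0 & 0 = 0
q & s = 0 & 0 = 0
~(q & s) = ~0 = 1
s <-> q = 0 <-> 0 = 1
(s <-> q) ^ q = 1 ^ 0 = 1
q <-> ((s <-> q) ^ q) = 0 <-> 1 = 0
~(q & s) <-> (q <-> ((s <-> q) ^ q)) = 1 <-> 0 = 0
(q & (s ^ q)) ^ (~(q & s) <-> (q <-> ((s <-> q) ^ q))) = 0 ^ 0 = 0
~((q & (s ^ q)) ^ (~(q & s) <-> (q <-> ((s <-> q) ^ q)))) = ~0 = 1
~~((q & (s ^ q)) ^ (~(q & s) <-> (q <-> ((s <-> q) ^ q)))) = ~1 = 0
(((s -> q) | ((s ^ (s <-> q)) ^ (q <-> s))) -> s) ^ ~~((q & (s ^ q)) ^ (~(q & s) <-> (q <-> ((s <-> q) ^ q)))) = 0 ^ 0 = 0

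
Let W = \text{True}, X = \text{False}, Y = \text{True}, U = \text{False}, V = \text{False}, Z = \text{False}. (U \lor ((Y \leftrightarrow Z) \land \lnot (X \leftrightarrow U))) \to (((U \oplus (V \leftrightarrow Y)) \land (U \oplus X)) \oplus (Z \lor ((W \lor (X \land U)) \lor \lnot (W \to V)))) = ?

\text{True}

Y \leftrightarrow Z = \text{True} \leftrightarrow \text{False} = \text{False}
X \leftrightarrow U = \text{False} \leftrightarrow \text{False} = \text{True}
\lnot (X \leftrightarrow U) = \lnot \text{True} = \text{False}
(Y \leftrightarrow Z) \land \lnot (X \leftrightarrow U) = \text{False} \land \text{False} = \text{False}
U \lor ((Y \leftrightarrow Z) \land \lnot (X \leftrightarrow U)) = \text{False} \lor \text{False} = \text{False}
V \leftrightarrow Y = \text{False} \leftrightarrow \text{True} = \text{False}
U \oplus (V \leftrightarrow Y) = \text{False} \oplus \text{False} = \text{False}
U \oplus X = \text{False} \oplus \text{False} = \text{False}
(U \oplus (V \leftrightarrow Y)) \land (U \oplus X) = \text{False} \land \text{False} = \text{False}
X \land U = \text{False} \land \text{False} = \text{False}
W \lor (X \land U) = \text{True} \lor \text{False} = \text{True}
W \to V = \text{True} \to \text{False} = \text{False}
\lnot (W \to V) = \lnot \text{False} = \text{True}
(W \lor (X \land U)) \lor \lnot (W \to V) = \text{True} \lor \text{True} = \text{True}
Z \lor ((W \lor (X \land U)) \lor \lnot (W \to V)) = \text{False} \lor \text{True} = \text{True}
((U \oplus (V \leftrightarrow Y)) \land (U \oplus X)) \oplus (Z \lor ((W \lor (X \land U)) \lor \lnot (W \to V))) = \text{False} \oplus \text{True} = \text{True}
(U \lor ((Y \leftrightarrow Z) \land \lnot (X \leftrightarrow U))) \to (((U \oplus (V \leftrightarrow Y)) \land (U \oplus X)) \oplus (Z \lor ((W \lor (X \land U)) \lor \lnot (W \to V)))) = \text{False} \to \text{True} = \text{True}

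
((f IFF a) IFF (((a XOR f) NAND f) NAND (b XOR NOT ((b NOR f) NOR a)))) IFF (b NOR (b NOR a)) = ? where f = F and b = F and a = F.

T

f IFF a = F IFF F = T
a XOR f = F XOR F = F
(a XOR f) NAND f = F NAND F = T
b NOR f = F NOR F = T
(b NOR f) NOR a = T NOR F = F
NOT ((b NOR f) NOR a) = NOT F = T
b XOR NOT ((b NOR f) NOR a) = F XOR T = T
((a XOR f) NAND f) NAND (b XOR NOT ((b NOR f) NOR a)) = T NAND T = F
(f IFF a) IFF (((a XOR f) NAND f) NAND (b XOR NOT ((b NOR f) NOR a))) = T IFF F = F
b NOR a = F NOR F = T
b NOR (b NOR a) = F NOR T = F
((f IFF a) IFF (((a XOR f) NAND f) NAND (b XOR NOT ((b NOR f) NOR a)))) IFF (b NOR (b NOR a)) = F IFF F = T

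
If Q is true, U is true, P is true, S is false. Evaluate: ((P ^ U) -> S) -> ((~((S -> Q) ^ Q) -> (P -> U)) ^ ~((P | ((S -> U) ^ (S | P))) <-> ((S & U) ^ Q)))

P ^ U = T ^ T = F
(P ^ U) -> S = F -> F = T
S -> Q = F -> T = T
(S -> Q) ^ Q = T ^ T = F
~((S -> Q) ^ Q) = ~F = T
P -> U = T -> T = T
~((S -> Q) ^ Q) -> (P -> U) = T -> T = T
S -> U = F -> T = T
S | P = F | T = T
(S -> U) ^ (S | P) = T ^ T = F
P | ((S -> U) ^ (S | P)) = T | F = T
S & U = F & T = F
(S & U) ^ Q = F ^ T = T
(P | ((S -> U) ^ (S | P))) <-> ((S & U) ^ Q) = T <-> T = T
~((P | ((S -> U) ^ (S | P))) <-> ((S & U) ^ Q)) = ~T = F
(~((S -> Q) ^ Q) -> (P -> U)) ^ ~((P | ((S -> U) ^ (S | P))) <-> ((S & U) ^ Q)) = T ^ F = T
((P ^ U) -> S) -> ((~((S -> Q) ^ Q) -> (P -> U)) ^ ~((P | ((S -> U) ^ (S | P))) <-> ((S & U) ^ Q))) = T -> T = T

T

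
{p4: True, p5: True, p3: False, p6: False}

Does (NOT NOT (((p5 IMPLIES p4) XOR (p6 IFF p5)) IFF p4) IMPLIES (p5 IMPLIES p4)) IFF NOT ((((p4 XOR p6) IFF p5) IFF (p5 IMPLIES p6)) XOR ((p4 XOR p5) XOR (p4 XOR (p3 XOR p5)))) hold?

True

p5 IMPLIES p4 = True IMPLIES True = True
p6 IFF p5 = False IFF True = False
(p5 IMPLIES p4) XOR (p6 IFF p5) = True XOR False = True
((p5 IMPLIES p4) XOR (p6 IFF p5)) IFF p4 = True IFF True = True
NOT (((p5 IMPLIES p4) XOR (p6 IFF p5)) IFF p4) = NOT True = False
NOT NOT (((p5 IMPLIES p4) XOR (p6 IFF p5)) IFF p4) = NOT False = True
p5 IMPLIES p4 = True IMPLIES True = True
NOT NOT (((p5 IMPLIES p4) XOR (p6 IFF p5)) IFF p4) IMPLIES (p5 IMPLIES p4) = True IMPLIES True = True
p4 XOR p6 = True XOR False = True
(p4 XOR p6) IFF p5 = True IFF True = True
p5 IMPLIES p6 = True IMPLIES False = False
((p4 XOR p6) IFF p5) IFF (p5 IMPLIES p6) = True IFF False = False
p4 XOR p5 = True XOR True = False
p3 XOR p5 = False XOR True = True
p4 XOR (p3 XOR p5) = True XOR True = False
(p4 XOR p5) XOR (p4 XOR (p3 XOR p5)) = False XOR False = False
(((p4 XOR p6) IFF p5) IFF (p5 IMPLIES p6)) XOR ((p4 XOR p5) XOR (p4 XOR (p3 XOR p5))) = False XOR False = False
NOT ((((p4 XOR p6) IFF p5) IFF (p5 IMPLIES p6)) XOR ((p4 XOR p5) XOR (p4 XOR (p3 XOR p5)))) = NOT False = True
(NOT NOT (((p5 IMPLIES p4) XOR (p6 IFF p5)) IFF p4) IMPLIES (p5 IMPLIES p4)) IFF NOT ((((p4 XOR p6) IFF p5) IFF (p5 IMPLIES p6)) XOR ((p4 XOR p5) XOR (p4 XOR (p3 XOR p5)))) = True IFF True = True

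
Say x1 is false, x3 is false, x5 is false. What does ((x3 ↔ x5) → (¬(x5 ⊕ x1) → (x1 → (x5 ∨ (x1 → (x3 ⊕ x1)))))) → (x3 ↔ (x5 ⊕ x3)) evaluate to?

T

Substituting x1=F, x3=F, x5=F:
x3 ↔ x5 = F ↔ F = T
x5 ⊕ x1 = F ⊕ F = F
¬(x5 ⊕ x1) = ¬F = T
x3 ⊕ x1 = F ⊕ F = F
x1 → (x3 ⊕ x1) = F → F = T
x5 ∨ (x1 → (x3 ⊕ x1)) = F ∨ T = T
x1 → (x5 ∨ (x1 → (x3 ⊕ x1))) = F → T = T
¬(x5 ⊕ x1) → (x1 → (x5 ∨ (x1 → (x3 ⊕ x1)))) = T → T = T
(x3 ↔ x5) → (¬(x5 ⊕ x1) → (x1 → (x5 ∨ (x1 → (x3 ⊕ x1))))) = T → T = T
x5 ⊕ x3 = F ⊕ F = F
x3 ↔ (x5 ⊕ x3) = F ↔ F = T
((x3 ↔ x5) → (¬(x5 ⊕ x1) → (x1 → (x5 ∨ (x1 → (x3 ⊕ x1)))))) → (x3 ↔ (x5 ⊕ x3)) = T → T = T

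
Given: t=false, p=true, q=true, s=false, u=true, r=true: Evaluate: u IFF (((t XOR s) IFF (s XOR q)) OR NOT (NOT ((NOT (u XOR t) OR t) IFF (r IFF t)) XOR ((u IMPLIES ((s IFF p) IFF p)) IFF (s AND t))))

false

t XOR s = false XOR false = false
s XOR q = false XOR true = true
(t XOR s) IFF (s XOR q) = false IFF true = false
u XOR t = true XOR false = true
NOT (u XOR t) = NOT true = false
NOT (u XOR t) OR t = false OR false = false
r IFF t = true IFF false = false
(NOT (u XOR t) OR t) IFF (r IFF t) = false IFF false = true
NOT ((NOT (u XOR t) OR t) IFF (r IFF t)) = NOT true = false
s IFF p = false IFF true = false
(s IFF p) IFF p = false IFF true = false
u IMPLIES ((s IFF p) IFF p) = true IMPLIES false = false
s AND t = false AND false = false
(u IMPLIES ((s IFF p) IFF p)) IFF (s AND t) = false IFF false = true
NOT ((NOT (u XOR t) OR t) IFF (r IFF t)) XOR ((u IMPLIES ((s IFF p) IFF p)) IFF (s AND t)) = false XOR true = true
NOT (NOT ((NOT (u XOR t) OR t) IFF (r IFF t)) XOR ((u IMPLIES ((s IFF p) IFF p)) IFF (s AND t))) = NOT true = false
((t XOR s) IFF (s XOR q)) OR NOT (NOT ((NOT (u XOR t) OR t) IFF (r IFF t)) XOR ((u IMPLIES ((s IFF p) IFF p)) IFF (s AND t))) = false OR false = false
u IFF (((t XOR s) IFF (s XOR q)) OR NOT (NOT ((NOT (u XOR t) OR t) IFF (r IFF t)) XOR ((u IMPLIES ((s IFF p) IFF p)) IFF (s AND t)))) = true IFF false = false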